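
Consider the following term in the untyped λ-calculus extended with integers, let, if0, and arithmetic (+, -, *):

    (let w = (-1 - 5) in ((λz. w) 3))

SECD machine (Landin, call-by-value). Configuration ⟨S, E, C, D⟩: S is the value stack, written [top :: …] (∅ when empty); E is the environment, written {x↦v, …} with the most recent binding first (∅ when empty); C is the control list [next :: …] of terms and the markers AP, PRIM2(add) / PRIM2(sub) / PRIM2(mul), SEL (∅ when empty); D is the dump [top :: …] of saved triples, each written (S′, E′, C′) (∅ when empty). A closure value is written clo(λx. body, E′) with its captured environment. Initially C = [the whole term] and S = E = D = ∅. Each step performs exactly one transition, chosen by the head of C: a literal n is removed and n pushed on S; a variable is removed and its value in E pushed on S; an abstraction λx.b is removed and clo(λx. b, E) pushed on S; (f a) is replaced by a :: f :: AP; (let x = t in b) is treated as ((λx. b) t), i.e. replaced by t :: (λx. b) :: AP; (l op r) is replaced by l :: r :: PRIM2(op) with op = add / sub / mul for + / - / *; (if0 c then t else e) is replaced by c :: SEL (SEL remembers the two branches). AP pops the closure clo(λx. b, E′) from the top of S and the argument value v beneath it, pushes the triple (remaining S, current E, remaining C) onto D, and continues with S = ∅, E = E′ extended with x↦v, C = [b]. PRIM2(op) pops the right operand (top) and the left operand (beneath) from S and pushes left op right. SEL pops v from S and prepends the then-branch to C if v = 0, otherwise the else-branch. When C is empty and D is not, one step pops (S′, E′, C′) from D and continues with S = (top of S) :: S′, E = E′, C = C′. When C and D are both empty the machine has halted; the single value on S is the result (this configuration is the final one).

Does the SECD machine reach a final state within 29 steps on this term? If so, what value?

Answer: -6

Derivation:
step 0: <S=∅, E=∅, C=[(let w = (-1 - 5) in ((λz. w) 3))], D=∅>
step 1: <S=∅, E=∅, C=[(-1 - 5) :: (λw. ((λz. w) 3)) :: AP], D=∅>
step 2: <S=∅, E=∅, C=[-1 :: 5 :: PRIM2(sub) :: (λw. ((λz. w) 3)) :: AP], D=∅>
step 3: <S=[-1], E=∅, C=[5 :: PRIM2(sub) :: (λw. ((λz. w) 3)) :: AP], D=∅>
step 4: <S=[5 :: -1], E=∅, C=[PRIM2(sub) :: (λw. ((λz. w) 3)) :: AP], D=∅>
step 5: <S=[-6], E=∅, C=[(λw. ((λz. w) 3)) :: AP], D=∅>
step 6: <S=[clo(λw. ((λz. w) 3), ∅) :: -6], E=∅, C=[AP], D=∅>
step 7: <S=∅, E={w↦-6}, C=[((λz. w) 3)], D=[(∅, ∅, ∅)]>
step 8: <S=∅, E={w↦-6}, C=[3 :: (λz. w) :: AP], D=[(∅, ∅, ∅)]>
step 9: <S=[3], E={w↦-6}, C=[(λz. w) :: AP], D=[(∅, ∅, ∅)]>
step 10: <S=[clo(λz. w, {w↦-6}) :: 3], E={w↦-6}, C=[AP], D=[(∅, ∅, ∅)]>
step 11: <S=∅, E={z↦3, w↦-6}, C=[w], D=[(∅, {w↦-6}, ∅) :: (∅, ∅, ∅)]>
step 12: <S=[-6], E={z↦3, w↦-6}, C=∅, D=[(∅, {w↦-6}, ∅) :: (∅, ∅, ∅)]>
step 13: <S=[-6], E={w↦-6}, C=∅, D=[(∅, ∅, ∅)]>
step 14: <S=[-6], E=∅, C=∅, D=∅>
→ final value -6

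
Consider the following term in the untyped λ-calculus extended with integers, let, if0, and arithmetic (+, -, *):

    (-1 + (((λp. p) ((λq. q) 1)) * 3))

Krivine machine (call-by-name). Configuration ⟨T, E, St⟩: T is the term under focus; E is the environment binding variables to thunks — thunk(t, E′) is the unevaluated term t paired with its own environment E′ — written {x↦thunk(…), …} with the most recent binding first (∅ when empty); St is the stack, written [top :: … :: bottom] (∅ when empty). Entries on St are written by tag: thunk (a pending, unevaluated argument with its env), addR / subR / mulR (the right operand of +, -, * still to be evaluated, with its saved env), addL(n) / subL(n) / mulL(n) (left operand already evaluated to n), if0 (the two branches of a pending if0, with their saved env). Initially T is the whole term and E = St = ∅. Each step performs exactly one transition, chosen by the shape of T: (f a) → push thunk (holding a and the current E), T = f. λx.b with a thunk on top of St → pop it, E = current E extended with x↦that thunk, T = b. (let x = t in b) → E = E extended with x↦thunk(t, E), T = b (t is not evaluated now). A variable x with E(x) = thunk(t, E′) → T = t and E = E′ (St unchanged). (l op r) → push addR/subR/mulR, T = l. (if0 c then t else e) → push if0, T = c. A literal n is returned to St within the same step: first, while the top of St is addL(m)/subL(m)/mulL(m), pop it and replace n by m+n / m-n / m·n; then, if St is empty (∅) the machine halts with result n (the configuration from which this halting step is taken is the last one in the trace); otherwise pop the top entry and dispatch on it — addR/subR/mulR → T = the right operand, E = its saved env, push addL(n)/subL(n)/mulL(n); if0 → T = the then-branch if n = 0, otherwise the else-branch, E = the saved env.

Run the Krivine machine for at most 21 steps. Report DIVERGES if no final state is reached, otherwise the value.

Answer: 2

Execution trace:
[0] <T=(-1 + (((λp. p) ((λq. q) 1)) * 3)), E=∅, St=∅>
[1] <T=-1, E=∅, St=[addR]>
[2] <T=(((λp. p) ((λq. q) 1)) * 3), E=∅, St=[addL(-1)]>
[3] <T=((λp. p) ((λq. q) 1)), E=∅, St=[mulR :: addL(-1)]>
[4] <T=(λp. p), E=∅, St=[thunk :: mulR :: addL(-1)]>
[5] <T=p, E={p↦thunk(((λq. q) 1), ∅)}, St=[mulR :: addL(-1)]>
[6] <T=((λq. q) 1), E=∅, St=[mulR :: addL(-1)]>
[7] <T=(λq. q), E=∅, St=[thunk :: mulR :: addL(-1)]>
[8] <T=q, E={q↦thunk(1, ∅)}, St=[mulR :: addL(-1)]>
[9] <T=1, E=∅, St=[mulR :: addL(-1)]>
[10] <T=3, E=∅, St=[mulL(1) :: addL(-1)]>
→ final value 2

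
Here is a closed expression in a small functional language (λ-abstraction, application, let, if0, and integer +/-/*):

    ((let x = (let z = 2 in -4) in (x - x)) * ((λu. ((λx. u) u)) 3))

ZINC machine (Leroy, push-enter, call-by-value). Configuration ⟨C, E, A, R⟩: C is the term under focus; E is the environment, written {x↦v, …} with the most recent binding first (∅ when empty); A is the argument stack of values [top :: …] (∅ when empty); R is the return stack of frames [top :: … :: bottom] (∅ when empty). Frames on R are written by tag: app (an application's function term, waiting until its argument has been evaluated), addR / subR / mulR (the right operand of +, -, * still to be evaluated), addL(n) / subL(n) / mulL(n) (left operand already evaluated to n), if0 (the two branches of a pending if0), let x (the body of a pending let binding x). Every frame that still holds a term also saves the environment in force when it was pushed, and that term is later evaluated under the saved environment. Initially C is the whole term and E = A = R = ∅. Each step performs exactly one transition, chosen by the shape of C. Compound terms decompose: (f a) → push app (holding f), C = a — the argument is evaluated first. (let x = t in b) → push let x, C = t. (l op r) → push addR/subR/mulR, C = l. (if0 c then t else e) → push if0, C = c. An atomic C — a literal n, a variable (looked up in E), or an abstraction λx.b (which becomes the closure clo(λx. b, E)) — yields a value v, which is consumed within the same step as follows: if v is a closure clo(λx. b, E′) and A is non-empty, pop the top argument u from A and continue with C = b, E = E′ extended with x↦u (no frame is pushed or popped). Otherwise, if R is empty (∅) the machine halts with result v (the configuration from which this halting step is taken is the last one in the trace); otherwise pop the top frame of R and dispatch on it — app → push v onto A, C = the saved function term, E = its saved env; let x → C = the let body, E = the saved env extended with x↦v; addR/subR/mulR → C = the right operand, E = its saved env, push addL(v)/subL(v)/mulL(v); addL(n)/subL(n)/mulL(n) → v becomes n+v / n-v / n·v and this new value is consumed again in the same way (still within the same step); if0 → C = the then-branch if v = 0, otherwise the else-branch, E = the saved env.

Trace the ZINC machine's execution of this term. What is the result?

Answer: 0

Execution trace:
t=0: ⟨C=((let x = (let z = 2 in -4) in (x - x)) * ((λu. ((λx. u) u)) 3)); E=∅; A=∅; R=∅⟩
t=1: ⟨C=(let x = (let z = 2 in -4) in (x - x)); E=∅; A=∅; R=[mulR]⟩
t=2: ⟨C=(let z = 2 in -4); E=∅; A=∅; R=[let x :: mulR]⟩
t=3: ⟨C=2; E=∅; A=∅; R=[let z :: let x :: mulR]⟩
t=4: ⟨C=-4; E={z↦2}; A=∅; R=[let x :: mulR]⟩
t=5: ⟨C=(x - x); E={x↦-4}; A=∅; R=[mulR]⟩
t=6: ⟨C=x; E={x↦-4}; A=∅; R=[subR :: mulR]⟩
t=7: ⟨C=x; E={x↦-4}; A=∅; R=[subL(-4) :: mulR]⟩
t=8: ⟨C=((λu. ((λx. u) u)) 3); E=∅; A=∅; R=[mulL(0)]⟩
t=9: ⟨C=3; E=∅; A=∅; R=[app :: mulL(0)]⟩
t=10: ⟨C=(λu. ((λx. u) u)); E=∅; A=[3]; R=[mulL(0)]⟩
t=11: ⟨C=((λx. u) u); E={u↦3}; A=∅; R=[mulL(0)]⟩
t=12: ⟨C=u; E={u↦3}; A=∅; R=[app :: mulL(0)]⟩
t=13: ⟨C=(λx. u); E={u↦3}; A=[3]; R=[mulL(0)]⟩
t=14: ⟨C=u; E={x↦3, u↦3}; A=∅; R=[mulL(0)]⟩
→ final value 0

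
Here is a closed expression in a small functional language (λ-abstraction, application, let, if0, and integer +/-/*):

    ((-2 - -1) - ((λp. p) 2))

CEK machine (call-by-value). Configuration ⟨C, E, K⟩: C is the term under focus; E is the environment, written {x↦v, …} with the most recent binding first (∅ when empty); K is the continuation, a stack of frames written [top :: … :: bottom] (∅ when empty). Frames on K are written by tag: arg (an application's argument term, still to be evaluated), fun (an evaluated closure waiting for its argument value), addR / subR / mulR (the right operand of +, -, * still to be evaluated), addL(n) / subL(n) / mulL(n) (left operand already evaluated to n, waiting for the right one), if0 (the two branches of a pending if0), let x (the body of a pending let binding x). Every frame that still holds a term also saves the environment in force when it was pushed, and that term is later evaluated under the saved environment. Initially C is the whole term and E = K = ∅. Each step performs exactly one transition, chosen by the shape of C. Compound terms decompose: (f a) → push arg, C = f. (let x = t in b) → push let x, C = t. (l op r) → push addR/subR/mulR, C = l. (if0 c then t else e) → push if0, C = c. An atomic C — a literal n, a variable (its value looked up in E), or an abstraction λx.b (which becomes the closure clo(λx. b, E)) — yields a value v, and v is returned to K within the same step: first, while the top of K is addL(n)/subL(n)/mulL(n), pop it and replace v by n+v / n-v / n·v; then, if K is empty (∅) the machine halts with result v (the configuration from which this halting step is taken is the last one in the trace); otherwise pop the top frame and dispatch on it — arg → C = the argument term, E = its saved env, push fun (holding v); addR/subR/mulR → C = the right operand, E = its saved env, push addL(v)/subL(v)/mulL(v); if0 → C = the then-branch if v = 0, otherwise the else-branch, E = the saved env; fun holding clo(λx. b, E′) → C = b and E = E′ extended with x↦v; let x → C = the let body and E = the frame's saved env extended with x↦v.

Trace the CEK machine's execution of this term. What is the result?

0. [C=((-2 - -1) - ((λp. p) 2)) | E=∅ | K=∅]
1. [C=(-2 - -1) | E=∅ | K=[subR]]
2. [C=-2 | E=∅ | K=[subR :: subR]]
3. [C=-1 | E=∅ | K=[subL(-2) :: subR]]
4. [C=((λp. p) 2) | E=∅ | K=[subL(-1)]]
5. [C=(λp. p) | E=∅ | K=[arg :: subL(-1)]]
6. [C=2 | E=∅ | K=[fun :: subL(-1)]]
7. [C=p | E={p↦2} | K=[subL(-1)]]
→ final value -3

Answer: -3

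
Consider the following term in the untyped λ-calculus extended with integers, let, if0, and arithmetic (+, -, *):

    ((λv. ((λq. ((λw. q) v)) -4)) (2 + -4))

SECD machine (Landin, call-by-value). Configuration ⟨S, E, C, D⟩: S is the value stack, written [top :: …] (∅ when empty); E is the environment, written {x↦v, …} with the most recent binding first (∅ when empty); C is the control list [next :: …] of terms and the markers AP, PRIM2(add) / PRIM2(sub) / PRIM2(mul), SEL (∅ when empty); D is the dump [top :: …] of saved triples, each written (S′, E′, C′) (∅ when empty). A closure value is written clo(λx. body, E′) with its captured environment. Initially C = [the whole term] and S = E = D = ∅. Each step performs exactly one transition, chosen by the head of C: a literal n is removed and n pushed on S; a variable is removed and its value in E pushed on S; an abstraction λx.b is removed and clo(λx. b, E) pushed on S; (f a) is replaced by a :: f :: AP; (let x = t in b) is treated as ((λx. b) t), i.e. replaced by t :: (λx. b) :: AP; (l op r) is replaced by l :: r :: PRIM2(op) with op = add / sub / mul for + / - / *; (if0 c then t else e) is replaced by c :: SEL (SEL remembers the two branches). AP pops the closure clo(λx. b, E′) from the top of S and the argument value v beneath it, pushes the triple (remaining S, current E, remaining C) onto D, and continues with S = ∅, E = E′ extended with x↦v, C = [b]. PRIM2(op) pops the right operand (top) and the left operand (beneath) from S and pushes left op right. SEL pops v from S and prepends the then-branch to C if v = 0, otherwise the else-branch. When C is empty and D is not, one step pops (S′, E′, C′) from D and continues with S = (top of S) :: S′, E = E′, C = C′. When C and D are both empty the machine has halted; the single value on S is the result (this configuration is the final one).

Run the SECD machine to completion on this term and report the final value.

t=0: ⟨S=∅; E=∅; C=[((λv. ((λq. ((λw. q) v)) -4)) (2 + -4))]; D=∅⟩
t=1: ⟨S=∅; E=∅; C=[(2 + -4) :: (λv. ((λq. ((λw. q) v)) -4)) :: AP]; D=∅⟩
t=2: ⟨S=∅; E=∅; C=[2 :: -4 :: PRIM2(add) :: (λv. ((λq. ((λw. q) v)) -4)) :: AP]; D=∅⟩
t=3: ⟨S=[2]; E=∅; C=[-4 :: PRIM2(add) :: (λv. ((λq. ((λw. q) v)) -4)) :: AP]; D=∅⟩
t=4: ⟨S=[-4 :: 2]; E=∅; C=[PRIM2(add) :: (λv. ((λq. ((λw. q) v)) -4)) :: AP]; D=∅⟩
t=5: ⟨S=[-2]; E=∅; C=[(λv. ((λq. ((λw. q) v)) -4)) :: AP]; D=∅⟩
t=6: ⟨S=[clo(λv. ((λq. ((λw. q) v)) -4), ∅) :: -2]; E=∅; C=[AP]; D=∅⟩
t=7: ⟨S=∅; E={v↦-2}; C=[((λq. ((λw. q) v)) -4)]; D=[(∅, ∅, ∅)]⟩
t=8: ⟨S=∅; E={v↦-2}; C=[-4 :: (λq. ((λw. q) v)) :: AP]; D=[(∅, ∅, ∅)]⟩
t=9: ⟨S=[-4]; E={v↦-2}; C=[(λq. ((λw. q) v)) :: AP]; D=[(∅, ∅, ∅)]⟩
t=10: ⟨S=[clo(λq. ((λw. q) v), {v↦-2}) :: -4]; E={v↦-2}; C=[AP]; D=[(∅, ∅, ∅)]⟩
t=11: ⟨S=∅; E={q↦-4, v↦-2}; C=[((λw. q) v)]; D=[(∅, {v↦-2}, ∅) :: (∅, ∅, ∅)]⟩
t=12: ⟨S=∅; E={q↦-4, v↦-2}; C=[v :: (λw. q) :: AP]; D=[(∅, {v↦-2}, ∅) :: (∅, ∅, ∅)]⟩
t=13: ⟨S=[-2]; E={q↦-4, v↦-2}; C=[(λw. q) :: AP]; D=[(∅, {v↦-2}, ∅) :: (∅, ∅, ∅)]⟩
t=14: ⟨S=[clo(λw. q, {q↦-4, v↦-2}) :: -2]; E={q↦-4, v↦-2}; C=[AP]; D=[(∅, {v↦-2}, ∅) :: (∅, ∅, ∅)]⟩
t=15: ⟨S=∅; E={w↦-2, q↦-4, v↦-2}; C=[q]; D=[(∅, {q↦-4, v↦-2}, ∅) :: (∅, {v↦-2}, ∅) :: (∅, ∅, ∅)]⟩
t=16: ⟨S=[-4]; E={w↦-2, q↦-4, v↦-2}; C=∅; D=[(∅, {q↦-4, v↦-2}, ∅) :: (∅, {v↦-2}, ∅) :: (∅, ∅, ∅)]⟩
t=17: ⟨S=[-4]; E={q↦-4, v↦-2}; C=∅; D=[(∅, {v↦-2}, ∅) :: (∅, ∅, ∅)]⟩
t=18: ⟨S=[-4]; E={v↦-2}; C=∅; D=[(∅, ∅, ∅)]⟩
t=19: ⟨S=[-4]; E=∅; C=∅; D=∅⟩
→ final value -4

Answer: -4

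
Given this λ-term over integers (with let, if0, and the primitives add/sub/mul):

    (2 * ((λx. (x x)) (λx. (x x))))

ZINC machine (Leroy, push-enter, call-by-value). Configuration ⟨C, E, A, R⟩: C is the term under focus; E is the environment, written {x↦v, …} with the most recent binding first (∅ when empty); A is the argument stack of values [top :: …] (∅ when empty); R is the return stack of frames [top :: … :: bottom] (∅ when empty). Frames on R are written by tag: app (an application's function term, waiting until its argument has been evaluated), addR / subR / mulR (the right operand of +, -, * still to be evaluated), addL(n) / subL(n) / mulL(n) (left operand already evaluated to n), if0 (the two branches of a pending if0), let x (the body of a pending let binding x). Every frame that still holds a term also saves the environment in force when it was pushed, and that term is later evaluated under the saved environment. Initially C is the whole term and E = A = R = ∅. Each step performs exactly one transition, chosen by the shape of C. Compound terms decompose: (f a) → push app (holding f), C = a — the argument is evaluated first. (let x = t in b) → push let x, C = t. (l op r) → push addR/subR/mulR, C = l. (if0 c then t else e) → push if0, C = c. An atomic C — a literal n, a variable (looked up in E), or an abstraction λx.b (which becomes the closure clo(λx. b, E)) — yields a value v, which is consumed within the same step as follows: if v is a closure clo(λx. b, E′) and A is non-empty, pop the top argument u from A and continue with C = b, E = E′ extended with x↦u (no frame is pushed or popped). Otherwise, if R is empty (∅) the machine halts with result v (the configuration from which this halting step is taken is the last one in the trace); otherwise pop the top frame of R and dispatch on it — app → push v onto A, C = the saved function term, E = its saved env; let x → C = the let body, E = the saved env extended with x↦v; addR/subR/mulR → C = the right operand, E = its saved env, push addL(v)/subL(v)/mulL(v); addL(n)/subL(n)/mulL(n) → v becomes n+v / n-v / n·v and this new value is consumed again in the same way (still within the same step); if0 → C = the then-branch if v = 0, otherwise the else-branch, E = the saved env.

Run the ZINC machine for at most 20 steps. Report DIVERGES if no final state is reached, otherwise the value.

Answer: DIVERGES (no final state within 20 steps)

Execution trace:
0. ⟨C=(2 * ((λx. (x x)) (λx. (x x)))); E=∅; A=∅; R=∅⟩
1. ⟨C=2; E=∅; A=∅; R=[mulR]⟩
2. ⟨C=((λx. (x x)) (λx. (x x))); E=∅; A=∅; R=[mulL(2)]⟩
3. ⟨C=(λx. (x x)); E=∅; A=∅; R=[app :: mulL(2)]⟩
4. ⟨C=(λx. (x x)); E=∅; A=[clo(λx. (x x), ∅)]; R=[mulL(2)]⟩
5. ⟨C=(x x); E={x↦clo(λx. (x x), ∅)}; A=∅; R=[mulL(2)]⟩
6. ⟨C=x; E={x↦clo(λx. (x x), ∅)}; A=∅; R=[app :: mulL(2)]⟩
7. ⟨C=x; E={x↦clo(λx. (x x), ∅)}; A=[clo(λx. (x x), ∅)]; R=[mulL(2)]⟩
… configuration repeats with period 3 (steps 5–7 recur indefinitely) …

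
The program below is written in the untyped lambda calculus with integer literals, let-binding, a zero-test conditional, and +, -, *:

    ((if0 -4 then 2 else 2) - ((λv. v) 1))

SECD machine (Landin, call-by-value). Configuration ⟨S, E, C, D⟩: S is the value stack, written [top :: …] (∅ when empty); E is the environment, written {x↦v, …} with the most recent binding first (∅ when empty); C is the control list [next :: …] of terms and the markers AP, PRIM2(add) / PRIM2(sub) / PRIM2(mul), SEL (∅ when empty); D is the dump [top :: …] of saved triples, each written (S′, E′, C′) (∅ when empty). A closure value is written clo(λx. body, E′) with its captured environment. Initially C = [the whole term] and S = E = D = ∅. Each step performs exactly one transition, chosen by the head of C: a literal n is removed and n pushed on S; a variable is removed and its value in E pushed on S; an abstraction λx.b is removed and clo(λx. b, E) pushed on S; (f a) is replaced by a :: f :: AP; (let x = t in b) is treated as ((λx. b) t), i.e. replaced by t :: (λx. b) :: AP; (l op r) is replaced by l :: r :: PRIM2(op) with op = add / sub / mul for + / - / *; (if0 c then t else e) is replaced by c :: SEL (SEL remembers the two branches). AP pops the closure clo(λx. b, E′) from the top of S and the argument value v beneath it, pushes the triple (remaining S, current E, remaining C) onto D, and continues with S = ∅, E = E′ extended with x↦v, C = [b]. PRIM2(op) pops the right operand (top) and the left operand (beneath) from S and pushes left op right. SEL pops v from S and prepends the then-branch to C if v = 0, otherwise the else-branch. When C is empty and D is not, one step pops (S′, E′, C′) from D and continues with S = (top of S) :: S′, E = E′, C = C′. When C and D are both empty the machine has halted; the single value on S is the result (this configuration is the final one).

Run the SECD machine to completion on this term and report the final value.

Answer: 1

Machine steps:
step 0: <S=∅, E=∅, C=[((if0 -4 then 2 else 2) - ((λv. v) 1))], D=∅>
step 1: <S=∅, E=∅, C=[(if0 -4 then 2 else 2) :: ((λv. v) 1) :: PRIM2(sub)], D=∅>
step 2: <S=∅, E=∅, C=[-4 :: SEL :: ((λv. v) 1) :: PRIM2(sub)], D=∅>
step 3: <S=[-4], E=∅, C=[SEL :: ((λv. v) 1) :: PRIM2(sub)], D=∅>
step 4: <S=∅, E=∅, C=[2 :: ((λv. v) 1) :: PRIM2(sub)], D=∅>
step 5: <S=[2], E=∅, C=[((λv. v) 1) :: PRIM2(sub)], D=∅>
step 6: <S=[2], E=∅, C=[1 :: (λv. v) :: AP :: PRIM2(sub)], D=∅>
step 7: <S=[1 :: 2], E=∅, C=[(λv. v) :: AP :: PRIM2(sub)], D=∅>
step 8: <S=[clo(λv. v, ∅) :: 1 :: 2], E=∅, C=[AP :: PRIM2(sub)], D=∅>
step 9: <S=∅, E={v↦1}, C=[v], D=[([2], ∅, [PRIM2(sub)])]>
step 10: <S=[1], E={v↦1}, C=∅, D=[([2], ∅, [PRIM2(sub)])]>
step 11: <S=[1 :: 2], E=∅, C=[PRIM2(sub)], D=∅>
step 12: <S=[1], E=∅, C=∅, D=∅>
→ final value 1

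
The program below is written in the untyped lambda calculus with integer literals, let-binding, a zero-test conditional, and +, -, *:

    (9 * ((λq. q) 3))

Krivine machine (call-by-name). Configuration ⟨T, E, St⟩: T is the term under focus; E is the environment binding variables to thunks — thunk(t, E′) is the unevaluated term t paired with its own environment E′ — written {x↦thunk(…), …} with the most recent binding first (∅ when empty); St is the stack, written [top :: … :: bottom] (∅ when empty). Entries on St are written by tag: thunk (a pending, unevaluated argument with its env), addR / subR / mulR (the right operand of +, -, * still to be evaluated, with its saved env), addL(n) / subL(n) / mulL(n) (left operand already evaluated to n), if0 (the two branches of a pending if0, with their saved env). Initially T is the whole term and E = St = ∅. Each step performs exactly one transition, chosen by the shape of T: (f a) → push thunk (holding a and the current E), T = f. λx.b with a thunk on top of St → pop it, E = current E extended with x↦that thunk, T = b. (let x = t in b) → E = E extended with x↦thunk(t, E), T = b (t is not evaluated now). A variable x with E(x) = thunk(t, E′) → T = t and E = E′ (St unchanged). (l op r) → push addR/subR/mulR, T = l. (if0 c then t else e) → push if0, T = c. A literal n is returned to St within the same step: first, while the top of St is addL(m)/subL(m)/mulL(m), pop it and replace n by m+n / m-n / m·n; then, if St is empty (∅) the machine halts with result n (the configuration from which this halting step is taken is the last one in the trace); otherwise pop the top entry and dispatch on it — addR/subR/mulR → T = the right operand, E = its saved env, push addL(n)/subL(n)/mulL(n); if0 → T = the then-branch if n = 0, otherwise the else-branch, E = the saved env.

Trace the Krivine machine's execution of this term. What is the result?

Answer: 27

Execution trace:
t=0: ⟨T=(9 * ((λq. q) 3)); E=∅; St=∅⟩
t=1: ⟨T=9; E=∅; St=[mulR]⟩
t=2: ⟨T=((λq. q) 3); E=∅; St=[mulL(9)]⟩
t=3: ⟨T=(λq. q); E=∅; St=[thunk :: mulL(9)]⟩
t=4: ⟨T=q; E={q↦thunk(3, ∅)}; St=[mulL(9)]⟩
t=5: ⟨T=3; E=∅; St=[mulL(9)]⟩
→ final value 27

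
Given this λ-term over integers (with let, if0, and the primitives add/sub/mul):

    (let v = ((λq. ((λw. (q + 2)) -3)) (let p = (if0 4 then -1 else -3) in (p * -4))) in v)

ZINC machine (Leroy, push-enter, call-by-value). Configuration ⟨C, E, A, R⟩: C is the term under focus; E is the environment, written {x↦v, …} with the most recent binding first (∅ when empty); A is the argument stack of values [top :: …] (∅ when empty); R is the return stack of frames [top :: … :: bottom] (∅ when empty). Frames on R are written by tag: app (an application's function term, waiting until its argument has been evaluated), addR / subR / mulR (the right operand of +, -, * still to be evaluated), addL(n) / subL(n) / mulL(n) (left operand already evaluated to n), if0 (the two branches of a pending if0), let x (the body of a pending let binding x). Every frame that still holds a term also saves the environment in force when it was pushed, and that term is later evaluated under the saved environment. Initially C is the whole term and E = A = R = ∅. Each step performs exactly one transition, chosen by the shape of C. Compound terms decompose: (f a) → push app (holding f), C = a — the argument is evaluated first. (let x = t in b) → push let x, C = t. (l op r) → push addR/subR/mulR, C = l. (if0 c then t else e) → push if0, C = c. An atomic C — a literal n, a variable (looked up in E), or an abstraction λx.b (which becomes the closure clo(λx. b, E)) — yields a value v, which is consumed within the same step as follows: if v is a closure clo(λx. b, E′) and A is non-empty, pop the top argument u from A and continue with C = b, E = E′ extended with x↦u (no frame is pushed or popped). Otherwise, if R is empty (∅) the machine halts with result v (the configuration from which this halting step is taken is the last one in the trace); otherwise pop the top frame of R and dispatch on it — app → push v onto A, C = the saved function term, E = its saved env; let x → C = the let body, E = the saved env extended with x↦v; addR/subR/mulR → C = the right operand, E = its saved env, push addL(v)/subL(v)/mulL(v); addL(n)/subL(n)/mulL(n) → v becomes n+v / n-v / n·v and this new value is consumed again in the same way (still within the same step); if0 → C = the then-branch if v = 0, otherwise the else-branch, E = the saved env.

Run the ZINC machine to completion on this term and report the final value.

t=0: [C=(let v = ((λq. ((λw. (q + 2)) -3)) (let p = (if0 4 then -1 else -3) in (p * -4))) in v) | E=∅ | A=∅ | R=∅]
t=1: [C=((λq. ((λw. (q + 2)) -3)) (let p = (if0 4 then -1 else -3) in (p * -4))) | E=∅ | A=∅ | R=[let v]]
t=2: [C=(let p = (if0 4 then -1 else -3) in (p * -4)) | E=∅ | A=∅ | R=[app :: let v]]
t=3: [C=(if0 4 then -1 else -3) | E=∅ | A=∅ | R=[let p :: app :: let v]]
t=4: [C=4 | E=∅ | A=∅ | R=[if0 :: let p :: app :: let v]]
t=5: [C=-3 | E=∅ | A=∅ | R=[let p :: app :: let v]]
t=6: [C=(p * -4) | E={p↦-3} | A=∅ | R=[app :: let v]]
t=7: [C=p | E={p↦-3} | A=∅ | R=[mulR :: app :: let v]]
t=8: [C=-4 | E={p↦-3} | A=∅ | R=[mulL(-3) :: app :: let v]]
t=9: [C=(λq. ((λw. (q + 2)) -3)) | E=∅ | A=[12] | R=[let v]]
t=10: [C=((λw. (q + 2)) -3) | E={q↦12} | A=∅ | R=[let v]]
t=11: [C=-3 | E={q↦12} | A=∅ | R=[app :: let v]]
t=12: [C=(λw. (q + 2)) | E={q↦12} | A=[-3] | R=[let v]]
t=13: [C=(q + 2) | E={w↦-3, q↦12} | A=∅ | R=[let v]]
t=14: [C=q | E={w↦-3, q↦12} | A=∅ | R=[addR :: let v]]
t=15: [C=2 | E={w↦-3, q↦12} | A=∅ | R=[addL(12) :: let v]]
t=16: [C=v | E={v↦14} | A=∅ | R=∅]
→ final value 14

Answer: 14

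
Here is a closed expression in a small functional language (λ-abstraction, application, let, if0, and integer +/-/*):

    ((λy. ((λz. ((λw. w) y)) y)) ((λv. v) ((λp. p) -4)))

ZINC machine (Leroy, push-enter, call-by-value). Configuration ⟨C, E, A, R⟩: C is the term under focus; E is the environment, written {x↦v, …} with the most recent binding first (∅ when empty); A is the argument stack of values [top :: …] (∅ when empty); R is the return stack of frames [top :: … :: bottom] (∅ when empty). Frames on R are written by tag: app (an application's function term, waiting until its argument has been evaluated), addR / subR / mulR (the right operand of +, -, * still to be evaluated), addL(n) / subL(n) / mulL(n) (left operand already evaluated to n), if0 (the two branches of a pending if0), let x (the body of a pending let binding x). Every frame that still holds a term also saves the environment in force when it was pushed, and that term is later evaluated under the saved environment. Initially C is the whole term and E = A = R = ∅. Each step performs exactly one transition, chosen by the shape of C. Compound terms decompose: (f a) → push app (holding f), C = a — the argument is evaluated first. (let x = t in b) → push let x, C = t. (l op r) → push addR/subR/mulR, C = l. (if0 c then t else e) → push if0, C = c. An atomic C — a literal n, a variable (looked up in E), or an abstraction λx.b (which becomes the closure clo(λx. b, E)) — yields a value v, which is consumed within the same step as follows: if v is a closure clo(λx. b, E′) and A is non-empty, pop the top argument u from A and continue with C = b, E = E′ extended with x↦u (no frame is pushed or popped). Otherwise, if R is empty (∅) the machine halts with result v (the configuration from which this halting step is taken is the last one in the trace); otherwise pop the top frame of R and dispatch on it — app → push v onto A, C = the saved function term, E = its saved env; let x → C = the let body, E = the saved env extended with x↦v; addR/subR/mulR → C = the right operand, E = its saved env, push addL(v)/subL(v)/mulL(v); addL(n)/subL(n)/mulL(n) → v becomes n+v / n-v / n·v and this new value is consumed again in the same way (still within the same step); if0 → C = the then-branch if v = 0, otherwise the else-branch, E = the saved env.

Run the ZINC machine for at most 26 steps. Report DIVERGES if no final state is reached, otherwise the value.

step 0: ⟨C=((λy. ((λz. ((λw. w) y)) y)) ((λv. v) ((λp. p) -4))); E=∅; A=∅; R=∅⟩
step 1: ⟨C=((λv. v) ((λp. p) -4)); E=∅; A=∅; R=[app]⟩
step 2: ⟨C=((λp. p) -4); E=∅; A=∅; R=[app :: app]⟩
step 3: ⟨C=-4; E=∅; A=∅; R=[app :: app :: app]⟩
step 4: ⟨C=(λp. p); E=∅; A=[-4]; R=[app :: app]⟩
step 5: ⟨C=p; E={p↦-4}; A=∅; R=[app :: app]⟩
step 6: ⟨C=(λv. v); E=∅; A=[-4]; R=[app]⟩
step 7: ⟨C=v; E={v↦-4}; A=∅; R=[app]⟩
step 8: ⟨C=(λy. ((λz. ((λw. w) y)) y)); E=∅; A=[-4]; R=∅⟩
step 9: ⟨C=((λz. ((λw. w) y)) y); E={y↦-4}; A=∅; R=∅⟩
step 10: ⟨C=y; E={y↦-4}; A=∅; R=[app]⟩
step 11: ⟨C=(λz. ((λw. w) y)); E={y↦-4}; A=[-4]; R=∅⟩
step 12: ⟨C=((λw. w) y); E={z↦-4, y↦-4}; A=∅; R=∅⟩
step 13: ⟨C=y; E={z↦-4, y↦-4}; A=∅; R=[app]⟩
step 14: ⟨C=(λw. w); E={z↦-4, y↦-4}; A=[-4]; R=∅⟩
step 15: ⟨C=w; E={w↦-4, z↦-4, y↦-4}; A=∅; R=∅⟩
→ final value -4

Answer: -4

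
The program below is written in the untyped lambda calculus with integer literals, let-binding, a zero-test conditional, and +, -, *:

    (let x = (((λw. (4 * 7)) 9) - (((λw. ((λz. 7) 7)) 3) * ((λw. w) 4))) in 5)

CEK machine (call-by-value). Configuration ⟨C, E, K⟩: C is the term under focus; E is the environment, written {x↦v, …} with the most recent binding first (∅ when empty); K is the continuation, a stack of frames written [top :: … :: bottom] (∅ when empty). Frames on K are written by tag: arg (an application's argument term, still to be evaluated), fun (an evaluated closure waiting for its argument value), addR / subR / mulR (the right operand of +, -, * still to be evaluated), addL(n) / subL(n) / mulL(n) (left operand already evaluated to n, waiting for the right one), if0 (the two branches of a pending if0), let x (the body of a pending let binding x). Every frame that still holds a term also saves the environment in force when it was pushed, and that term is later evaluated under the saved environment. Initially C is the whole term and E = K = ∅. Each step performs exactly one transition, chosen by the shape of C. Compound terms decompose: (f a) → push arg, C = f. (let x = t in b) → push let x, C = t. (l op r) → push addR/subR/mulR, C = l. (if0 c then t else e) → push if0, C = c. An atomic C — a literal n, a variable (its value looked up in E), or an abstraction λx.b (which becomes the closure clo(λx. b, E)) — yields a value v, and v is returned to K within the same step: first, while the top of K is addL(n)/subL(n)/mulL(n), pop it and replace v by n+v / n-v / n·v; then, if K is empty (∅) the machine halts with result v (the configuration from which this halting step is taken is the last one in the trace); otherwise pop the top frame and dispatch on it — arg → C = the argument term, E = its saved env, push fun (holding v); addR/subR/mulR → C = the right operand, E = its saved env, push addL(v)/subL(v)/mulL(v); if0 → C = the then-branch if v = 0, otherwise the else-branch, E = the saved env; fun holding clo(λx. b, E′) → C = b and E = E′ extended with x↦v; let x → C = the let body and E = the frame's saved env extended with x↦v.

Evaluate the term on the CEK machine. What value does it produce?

0. [C=(let x = (((λw. (4 * 7)) 9) - (((λw. ((λz. 7) 7)) 3) * ((λw. w) 4))) in 5) | E=∅ | K=∅]
1. [C=(((λw. (4 * 7)) 9) - (((λw. ((λz. 7) 7)) 3) * ((λw. w) 4))) | E=∅ | K=[let x]]
2. [C=((λw. (4 * 7)) 9) | E=∅ | K=[subR :: let x]]
3. [C=(λw. (4 * 7)) | E=∅ | K=[arg :: subR :: let x]]
4. [C=9 | E=∅ | K=[fun :: subR :: let x]]
5. [C=(4 * 7) | E={w↦9} | K=[subR :: let x]]
6. [C=4 | E={w↦9} | K=[mulR :: subR :: let x]]
7. [C=7 | E={w↦9} | K=[mulL(4) :: subR :: let x]]
8. [C=(((λw. ((λz. 7) 7)) 3) * ((λw. w) 4)) | E=∅ | K=[subL(28) :: let x]]
9. [C=((λw. ((λz. 7) 7)) 3) | E=∅ | K=[mulR :: subL(28) :: let x]]
10. [C=(λw. ((λz. 7) 7)) | E=∅ | K=[arg :: mulR :: subL(28) :: let x]]
11. [C=3 | E=∅ | K=[fun :: mulR :: subL(28) :: let x]]
12. [C=((λz. 7) 7) | E={w↦3} | K=[mulR :: subL(28) :: let x]]
13. [C=(λz. 7) | E={w↦3} | K=[arg :: mulR :: subL(28) :: let x]]
14. [C=7 | E={w↦3} | K=[fun :: mulR :: subL(28) :: let x]]
15. [C=7 | E={z↦7, w↦3} | K=[mulR :: subL(28) :: let x]]
16. [C=((λw. w) 4) | E=∅ | K=[mulL(7) :: subL(28) :: let x]]
17. [C=(λw. w) | E=∅ | K=[arg :: mulL(7) :: subL(28) :: let x]]
18. [C=4 | E=∅ | K=[fun :: mulL(7) :: subL(28) :: let x]]
19. [C=w | E={w↦4} | K=[mulL(7) :: subL(28) :: let x]]
20. [C=5 | E={x↦0} | K=∅]
→ final value 5

Answer: 5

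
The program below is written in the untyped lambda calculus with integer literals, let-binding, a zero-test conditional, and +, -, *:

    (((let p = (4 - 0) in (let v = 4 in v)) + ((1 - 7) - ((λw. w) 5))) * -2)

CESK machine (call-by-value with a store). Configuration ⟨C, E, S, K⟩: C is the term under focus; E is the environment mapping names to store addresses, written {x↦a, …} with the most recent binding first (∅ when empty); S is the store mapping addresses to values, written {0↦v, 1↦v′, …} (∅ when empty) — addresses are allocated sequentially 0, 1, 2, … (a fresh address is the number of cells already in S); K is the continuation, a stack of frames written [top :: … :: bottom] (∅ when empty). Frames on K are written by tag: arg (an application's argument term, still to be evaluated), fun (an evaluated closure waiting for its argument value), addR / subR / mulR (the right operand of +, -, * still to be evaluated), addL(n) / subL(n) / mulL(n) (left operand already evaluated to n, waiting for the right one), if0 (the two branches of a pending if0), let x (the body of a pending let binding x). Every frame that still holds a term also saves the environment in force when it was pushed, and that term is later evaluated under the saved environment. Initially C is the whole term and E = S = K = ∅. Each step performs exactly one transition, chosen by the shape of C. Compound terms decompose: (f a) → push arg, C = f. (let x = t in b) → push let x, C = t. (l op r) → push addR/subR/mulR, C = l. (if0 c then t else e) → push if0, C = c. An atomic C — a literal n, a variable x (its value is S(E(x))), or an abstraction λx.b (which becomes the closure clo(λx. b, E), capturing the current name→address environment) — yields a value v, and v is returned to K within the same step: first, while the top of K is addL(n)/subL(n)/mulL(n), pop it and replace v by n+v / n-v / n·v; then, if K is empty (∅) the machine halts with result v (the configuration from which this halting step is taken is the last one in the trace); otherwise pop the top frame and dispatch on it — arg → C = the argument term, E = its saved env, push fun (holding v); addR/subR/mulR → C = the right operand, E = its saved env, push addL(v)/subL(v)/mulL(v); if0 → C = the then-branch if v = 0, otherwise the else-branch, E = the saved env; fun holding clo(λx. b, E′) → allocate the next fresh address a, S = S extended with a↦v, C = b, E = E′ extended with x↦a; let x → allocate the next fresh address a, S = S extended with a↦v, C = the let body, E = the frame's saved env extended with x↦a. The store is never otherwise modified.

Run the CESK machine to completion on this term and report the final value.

Answer: 14

Machine steps:
t=0: [C=(((let p = (4 - 0) in (let v = 4 in v)) + ((1 - 7) - ((λw. w) 5))) * -2) | E=∅ | S=∅ | K=∅]
t=1: [C=((let p = (4 - 0) in (let v = 4 in v)) + ((1 - 7) - ((λw. w) 5))) | E=∅ | S=∅ | K=[mulR]]
t=2: [C=(let p = (4 - 0) in (let v = 4 in v)) | E=∅ | S=∅ | K=[addR :: mulR]]
t=3: [C=(4 - 0) | E=∅ | S=∅ | K=[let p :: addR :: mulR]]
t=4: [C=4 | E=∅ | S=∅ | K=[subR :: let p :: addR :: mulR]]
t=5: [C=0 | E=∅ | S=∅ | K=[subL(4) :: let p :: addR :: mulR]]
t=6: [C=(let v = 4 in v) | E={p↦0} | S={0↦4} | K=[addR :: mulR]]
t=7: [C=4 | E={p↦0} | S={0↦4} | K=[let v :: addR :: mulR]]
t=8: [C=v | E={v↦1, p↦0} | S={0↦4, 1↦4} | K=[addR :: mulR]]
t=9: [C=((1 - 7) - ((λw. w) 5)) | E=∅ | S={0↦4, 1↦4} | K=[addL(4) :: mulR]]
t=10: [C=(1 - 7) | E=∅ | S={0↦4, 1↦4} | K=[subR :: addL(4) :: mulR]]
t=11: [C=1 | E=∅ | S={0↦4, 1↦4} | K=[subR :: subR :: addL(4) :: mulR]]
t=12: [C=7 | E=∅ | S={0↦4, 1↦4} | K=[subL(1) :: subR :: addL(4) :: mulR]]
t=13: [C=((λw. w) 5) | E=∅ | S={0↦4, 1↦4} | K=[subL(-6) :: addL(4) :: mulR]]
t=14: [C=(λw. w) | E=∅ | S={0↦4, 1↦4} | K=[arg :: subL(-6) :: addL(4) :: mulR]]
t=15: [C=5 | E=∅ | S={0↦4, 1↦4} | K=[fun :: subL(-6) :: addL(4) :: mulR]]
t=16: [C=w | E={w↦2} | S={0↦4, 1↦4, 2↦5} | K=[subL(-6) :: addL(4) :: mulR]]
t=17: [C=-2 | E=∅ | S={0↦4, 1↦4, 2↦5} | K=[mulL(-7)]]
→ final value 14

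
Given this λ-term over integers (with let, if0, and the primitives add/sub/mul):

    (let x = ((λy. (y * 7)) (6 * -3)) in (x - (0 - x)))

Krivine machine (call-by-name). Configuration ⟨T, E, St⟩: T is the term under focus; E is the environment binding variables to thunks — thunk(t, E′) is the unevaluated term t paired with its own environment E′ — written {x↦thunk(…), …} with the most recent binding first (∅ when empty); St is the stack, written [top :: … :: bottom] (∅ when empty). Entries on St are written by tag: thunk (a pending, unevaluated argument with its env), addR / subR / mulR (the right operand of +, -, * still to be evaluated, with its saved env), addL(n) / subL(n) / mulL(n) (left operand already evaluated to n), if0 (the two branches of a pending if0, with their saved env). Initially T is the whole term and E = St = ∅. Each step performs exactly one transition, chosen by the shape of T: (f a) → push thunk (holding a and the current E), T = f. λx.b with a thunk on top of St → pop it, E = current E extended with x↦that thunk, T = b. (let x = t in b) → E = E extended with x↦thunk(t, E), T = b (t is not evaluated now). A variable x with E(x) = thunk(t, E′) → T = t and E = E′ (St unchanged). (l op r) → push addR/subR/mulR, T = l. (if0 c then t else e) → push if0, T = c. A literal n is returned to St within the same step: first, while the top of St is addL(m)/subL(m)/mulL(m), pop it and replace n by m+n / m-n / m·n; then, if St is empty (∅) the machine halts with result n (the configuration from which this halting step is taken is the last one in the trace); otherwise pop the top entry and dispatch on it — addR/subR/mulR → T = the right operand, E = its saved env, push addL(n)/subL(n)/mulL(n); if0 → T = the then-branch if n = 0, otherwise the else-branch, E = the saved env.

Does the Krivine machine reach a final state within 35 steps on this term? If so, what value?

step 0: <T=(let x = ((λy. (y * 7)) (6 * -3)) in (x - (0 - x))), E=∅, St=∅>
step 1: <T=(x - (0 - x)), E={x↦thunk(((λy. (y * 7)) (6 * -3)), ∅)}, St=∅>
step 2: <T=x, E={x↦thunk(((λy. (y * 7)) (6 * -3)), ∅)}, St=[subR]>
step 3: <T=((λy. (y * 7)) (6 * -3)), E=∅, St=[subR]>
step 4: <T=(λy. (y * 7)), E=∅, St=[thunk :: subR]>
step 5: <T=(y * 7), E={y↦thunk((6 * -3), ∅)}, St=[subR]>
step 6: <T=y, E={y↦thunk((6 * -3), ∅)}, St=[mulR :: subR]>
step 7: <T=(6 * -3), E=∅, St=[mulR :: subR]>
step 8: <T=6, E=∅, St=[mulR :: mulR :: subR]>
step 9: <T=-3, E=∅, St=[mulL(6) :: mulR :: subR]>
step 10: <T=7, E={y↦thunk((6 * -3), ∅)}, St=[mulL(-18) :: subR]>
step 11: <T=(0 - x), E={x↦thunk(((λy. (y * 7)) (6 * -3)), ∅)}, St=[subL(-126)]>
step 12: <T=0, E={x↦thunk(((λy. (y * 7)) (6 * -3)), ∅)}, St=[subR :: subL(-126)]>
step 13: <T=x, E={x↦thunk(((λy. (y * 7)) (6 * -3)), ∅)}, St=[subL(0) :: subL(-126)]>
step 14: <T=((λy. (y * 7)) (6 * -3)), E=∅, St=[subL(0) :: subL(-126)]>
step 15: <T=(λy. (y * 7)), E=∅, St=[thunk :: subL(0) :: subL(-126)]>
step 16: <T=(y * 7), E={y↦thunk((6 * -3), ∅)}, St=[subL(0) :: subL(-126)]>
step 17: <T=y, E={y↦thunk((6 * -3), ∅)}, St=[mulR :: subL(0) :: subL(-126)]>
step 18: <T=(6 * -3), E=∅, St=[mulR :: subL(0) :: subL(-126)]>
step 19: <T=6, E=∅, St=[mulR :: mulR :: subL(0) :: subL(-126)]>
step 20: <T=-3, E=∅, St=[mulL(6) :: mulR :: subL(0) :: subL(-126)]>
step 21: <T=7, E={y↦thunk((6 * -3), ∅)}, St=[mulL(-18) :: subL(0) :: subL(-126)]>
→ final value -252

Answer: -252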